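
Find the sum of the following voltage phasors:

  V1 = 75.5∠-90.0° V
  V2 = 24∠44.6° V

Step 1 — Convert each phasor to rectangular form:
  V1 = 75.5·(cos(-90.0°) + j·sin(-90.0°)) = 0 - j75.5 V
  V2 = 24·(cos(44.6°) + j·sin(44.6°)) = 17.09 + j16.85 V
Step 2 — Sum components: V_total = 17.09 - j58.65 V.
Step 3 — Convert to polar: |V_total| = 61.09 V, ∠V_total = -73.8°.

V_total = 61.09∠-73.8° V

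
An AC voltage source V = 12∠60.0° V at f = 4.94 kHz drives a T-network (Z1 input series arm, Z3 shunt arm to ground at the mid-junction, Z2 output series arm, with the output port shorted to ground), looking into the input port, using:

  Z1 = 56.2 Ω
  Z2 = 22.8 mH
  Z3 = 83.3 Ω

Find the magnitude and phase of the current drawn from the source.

Step 1 — Angular frequency: ω = 2π·f = 2π·4940 = 3.104e+04 rad/s.
Step 2 — Component impedances:
  Z1: Z = R = 56.2 Ω
  Z2: Z = jωL = j·3.104e+04·0.0228 = 0 + j707.7 Ω
  Z3: Z = R = 83.3 Ω
Step 3 — With the output port shorted to ground, the output series arm Z2 runs from the junction to ground; the shunt arm Z3 also runs from the junction to ground. They appear in parallel: Z3 || Z2 = 82.16 + j9.671 Ω.
Step 4 — Series with input arm Z1: Z_in = Z1 + (Z3 || Z2) = 138.4 + j9.671 Ω = 138.7∠4.0° Ω.
Step 5 — Source phasor: V = 12∠60.0° V = 6 + j10.39 V.
Step 6 — Ohm's law: I = V / Z_total = (6 + j10.39) / (138.4 + j9.671) = 0.04838 + j0.07173 A.
Step 7 — Convert to polar: |I| = 0.08652 A, ∠I = 56.0°.

I = 0.08652∠56.0° A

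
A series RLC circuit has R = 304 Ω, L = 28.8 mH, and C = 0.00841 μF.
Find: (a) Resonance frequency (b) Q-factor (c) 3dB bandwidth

Step 1 — Resonance: ω₀ = 1/√(LC) = 1/√(0.0288·8.41e-09) = 6.425e+04 rad/s.
Step 2 — f₀ = ω₀/(2π) = 1.023e+04 Hz.
Step 3 — Series Q: Q = ω₀L/R = 6.425e+04·0.0288/304 = 6.087.
Step 4 — Bandwidth: Δω = ω₀/Q = 1.056e+04 rad/s; BW = Δω/(2π) = 1680 Hz.

(a) f₀ = 1.023e+04 Hz  (b) Q = 6.087  (c) BW = 1680 Hz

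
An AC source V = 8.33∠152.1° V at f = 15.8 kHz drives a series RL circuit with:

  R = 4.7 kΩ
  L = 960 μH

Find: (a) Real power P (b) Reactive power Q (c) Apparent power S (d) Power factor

Step 1 — Angular frequency: ω = 2π·f = 2π·1.58e+04 = 9.927e+04 rad/s.
Step 2 — Component impedances:
  R: Z = R = 4700 Ω
  L: Z = jωL = j·9.927e+04·0.00096 = 0 + j95.3 Ω
Step 3 — Series combination: Z_total = R + L = 4700 + j95.3 Ω = 4701∠1.2° Ω.
Step 4 — Source phasor: V = 8.33∠152.1° V = -7.362 + j3.898 V.
Step 5 — Current: I = V / Z = -0.001549 + j0.0008607 A = 0.001772∠150.9° A.
Step 6 — Complex power: S = V·I* = 0.01476 + j0.0002992 VA.
Step 7 — Real power: P = Re(S) = 0.01476 W.
Step 8 — Reactive power: Q = Im(S) = 0.0002992 VAR.
Step 9 — Apparent power: |S| = 0.01476 VA.
Step 10 — Power factor: PF = P/|S| = 0.9998 (lagging).

(a) P = 0.01476 W  (b) Q = 0.0002992 VAR  (c) S = 0.01476 VA  (d) PF = 0.9998 (lagging)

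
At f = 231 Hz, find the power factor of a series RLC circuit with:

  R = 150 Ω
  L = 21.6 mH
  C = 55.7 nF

Step 1 — Angular frequency: ω = 2π·f = 2π·231 = 1451 rad/s.
Step 2 — Component impedances:
  R: Z = R = 150 Ω
  L: Z = jωL = j·1451·0.0216 = 0 + j31.35 Ω
  C: Z = 1/(jωC) = -j/(ω·C) = 0 - j1.237e+04 Ω
Step 3 — Series combination: Z_total = R + L + C = 150 - j1.234e+04 Ω = 1.234e+04∠-89.3° Ω.
Step 4 — Power factor: PF = cos(φ) = Re(Z)/|Z| = 150/1.234e+04 = 0.01216.
Step 5 — Type: Im(Z) = -1.234e+04 ⇒ leading (phase φ = -89.3°).

PF = 0.01216 (leading, φ = -89.3°)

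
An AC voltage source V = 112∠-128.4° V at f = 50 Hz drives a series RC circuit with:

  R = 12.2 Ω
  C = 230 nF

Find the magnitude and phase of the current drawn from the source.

Step 1 — Angular frequency: ω = 2π·f = 2π·50 = 314.2 rad/s.
Step 2 — Component impedances:
  R: Z = R = 12.2 Ω
  C: Z = 1/(jωC) = -j/(ω·C) = 0 - j1.384e+04 Ω
Step 3 — Series combination: Z_total = R + C = 12.2 - j1.384e+04 Ω = 1.384e+04∠-89.9° Ω.
Step 4 — Source phasor: V = 112∠-128.4° V = -69.57 - j87.77 V.
Step 5 — Ohm's law: I = V / Z_total = (-69.57 - j87.77) / (12.2 - j1.384e+04) = 0.006338 - j0.005032 A.
Step 6 — Convert to polar: |I| = 0.008093 A, ∠I = -38.5°.

I = 0.008093∠-38.5° A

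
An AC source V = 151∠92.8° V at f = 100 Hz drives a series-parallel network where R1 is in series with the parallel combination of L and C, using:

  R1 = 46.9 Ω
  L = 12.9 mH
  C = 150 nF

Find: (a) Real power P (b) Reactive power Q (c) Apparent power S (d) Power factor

Step 1 — Angular frequency: ω = 2π·f = 2π·100 = 628.3 rad/s.
Step 2 — Component impedances:
  R1: Z = R = 46.9 Ω
  L: Z = jωL = j·628.3·0.0129 = 0 + j8.105 Ω
  C: Z = 1/(jωC) = -j/(ω·C) = 0 - j1.061e+04 Ω
Step 3 — Parallel branch: L || C = 1/(1/L + 1/C) = 0 + j8.112 Ω.
Step 4 — Series with R1: Z_total = R1 + (L || C) = 46.9 + j8.112 Ω = 47.6∠9.8° Ω.
Step 5 — Source phasor: V = 151∠92.8° V = -7.376 + j150.8 V.
Step 6 — Current: I = V / Z = 0.3873 + j3.149 A = 3.173∠83.0° A.
Step 7 — Complex power: S = V·I* = 472 + j81.64 VA.
Step 8 — Real power: P = Re(S) = 472 W.
Step 9 — Reactive power: Q = Im(S) = 81.64 VAR.
Step 10 — Apparent power: |S| = 479 VA.
Step 11 — Power factor: PF = P/|S| = 0.9854 (lagging).

(a) P = 472 W  (b) Q = 81.64 VAR  (c) S = 479 VA  (d) PF = 0.9854 (lagging)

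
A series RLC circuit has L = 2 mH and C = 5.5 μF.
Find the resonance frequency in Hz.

Step 1 — Resonance condition Im(Z)=0 gives ω₀ = 1/√(LC).
Step 2 — ω₀ = 1/√(0.002·5.5e-06) = 9535 rad/s.
Step 3 — f₀ = ω₀/(2π) = 1517 Hz.

f₀ = 1517 Hz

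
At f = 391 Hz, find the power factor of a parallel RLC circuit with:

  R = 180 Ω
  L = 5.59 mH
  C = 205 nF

Step 1 — Angular frequency: ω = 2π·f = 2π·391 = 2457 rad/s.
Step 2 — Component impedances:
  R: Z = R = 180 Ω
  L: Z = jωL = j·2457·0.00559 = 0 + j13.73 Ω
  C: Z = 1/(jωC) = -j/(ω·C) = 0 - j1986 Ω
Step 3 — Parallel combination: 1/Z_total = 1/R + 1/L + 1/C; Z_total = 1.056 + j13.75 Ω = 13.79∠85.6° Ω.
Step 4 — Power factor: PF = cos(φ) = Re(Z)/|Z| = 1.0562/13.788 = 0.0766.
Step 5 — Type: Im(Z) = 13.75 ⇒ lagging (phase φ = 85.6°).

PF = 0.0766 (lagging, φ = 85.6°)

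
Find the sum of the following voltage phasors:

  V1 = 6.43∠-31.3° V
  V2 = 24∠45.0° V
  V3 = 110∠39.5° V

Step 1 — Convert each phasor to rectangular form:
  V1 = 6.43·(cos(-31.3°) + j·sin(-31.3°)) = 5.494 - j3.341 V
  V2 = 24·(cos(45.0°) + j·sin(45.0°)) = 16.97 + j16.97 V
  V3 = 110·(cos(39.5°) + j·sin(39.5°)) = 84.88 + j69.97 V
Step 2 — Sum components: V_total = 107.3 + j83.6 V.
Step 3 — Convert to polar: |V_total| = 136.1 V, ∠V_total = 37.9°.

V_total = 136.1∠37.9° V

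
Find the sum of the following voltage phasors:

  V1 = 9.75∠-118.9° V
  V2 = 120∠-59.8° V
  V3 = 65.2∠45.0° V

Step 1 — Convert each phasor to rectangular form:
  V1 = 9.75·(cos(-118.9°) + j·sin(-118.9°)) = -4.712 - j8.536 V
  V2 = 120·(cos(-59.8°) + j·sin(-59.8°)) = 60.36 - j103.7 V
  V3 = 65.2·(cos(45.0°) + j·sin(45.0°)) = 46.1 + j46.1 V
Step 2 — Sum components: V_total = 101.8 - j66.15 V.
Step 3 — Convert to polar: |V_total| = 121.4 V, ∠V_total = -33.0°.

V_total = 121.4∠-33.0° V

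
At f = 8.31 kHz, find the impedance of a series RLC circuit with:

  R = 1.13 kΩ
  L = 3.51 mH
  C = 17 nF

Step 1 — Angular frequency: ω = 2π·f = 2π·8310 = 5.221e+04 rad/s.
Step 2 — Component impedances:
  R: Z = R = 1130 Ω
  L: Z = jωL = j·5.221e+04·0.00351 = 0 + j183.3 Ω
  C: Z = 1/(jωC) = -j/(ω·C) = 0 - j1127 Ω
Step 3 — Series combination: Z_total = R + L + C = 1130 - j943.3 Ω = 1472∠-39.9° Ω.

Z = 1130 - j943.3 Ω = 1472∠-39.9° Ω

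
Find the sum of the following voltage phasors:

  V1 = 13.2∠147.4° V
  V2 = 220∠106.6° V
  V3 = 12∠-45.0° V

Step 1 — Convert each phasor to rectangular form:
  V1 = 13.2·(cos(147.4°) + j·sin(147.4°)) = -11.12 + j7.112 V
  V2 = 220·(cos(106.6°) + j·sin(106.6°)) = -62.85 + j210.8 V
  V3 = 12·(cos(-45.0°) + j·sin(-45.0°)) = 8.485 - j8.485 V
Step 2 — Sum components: V_total = -65.49 + j209.5 V.
Step 3 — Convert to polar: |V_total| = 219.5 V, ∠V_total = 107.4°.

V_total = 219.5∠107.4° V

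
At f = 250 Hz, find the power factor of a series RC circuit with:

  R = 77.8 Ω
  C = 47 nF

Step 1 — Angular frequency: ω = 2π·f = 2π·250 = 1571 rad/s.
Step 2 — Component impedances:
  R: Z = R = 77.8 Ω
  C: Z = 1/(jωC) = -j/(ω·C) = 0 - j1.355e+04 Ω
Step 3 — Series combination: Z_total = R + C = 77.8 - j1.355e+04 Ω = 1.355e+04∠-89.7° Ω.
Step 4 — Power factor: PF = cos(φ) = Re(Z)/|Z| = 77.8/13545 = 0.005744.
Step 5 — Type: Im(Z) = -1.355e+04 ⇒ leading (phase φ = -89.7°).

PF = 0.005744 (leading, φ = -89.7°)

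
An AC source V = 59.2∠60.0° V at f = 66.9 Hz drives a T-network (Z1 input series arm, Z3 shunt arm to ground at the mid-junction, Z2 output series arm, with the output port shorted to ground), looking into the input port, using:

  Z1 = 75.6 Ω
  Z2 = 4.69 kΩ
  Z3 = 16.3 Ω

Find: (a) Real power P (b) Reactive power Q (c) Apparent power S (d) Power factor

Step 1 — Angular frequency: ω = 2π·f = 2π·66.9 = 420.3 rad/s.
Step 2 — Component impedances:
  Z1: Z = R = 75.6 Ω
  Z2: Z = R = 4690 Ω
  Z3: Z = R = 16.3 Ω
Step 3 — With the output port shorted to ground, the output series arm Z2 runs from the junction to ground; the shunt arm Z3 also runs from the junction to ground. They appear in parallel: Z3 || Z2 = 16.24 Ω.
Step 4 — Series with input arm Z1: Z_in = Z1 + (Z3 || Z2) = 91.84 Ω = 91.84∠0.0° Ω.
Step 5 — Source phasor: V = 59.2∠60.0° V = 29.6 + j51.27 V.
Step 6 — Current: I = V / Z = 0.3223 + j0.5582 A = 0.6446∠60.0° A.
Step 7 — Complex power: S = V·I* = 38.16 VA.
Step 8 — Real power: P = Re(S) = 38.16 W.
Step 9 — Reactive power: Q = Im(S) = 0 VAR.
Step 10 — Apparent power: |S| = 38.16 VA.
Step 11 — Power factor: PF = P/|S| = 1 (unity).

(a) P = 38.16 W  (b) Q = 0 VAR  (c) S = 38.16 VA  (d) PF = 1 (unity)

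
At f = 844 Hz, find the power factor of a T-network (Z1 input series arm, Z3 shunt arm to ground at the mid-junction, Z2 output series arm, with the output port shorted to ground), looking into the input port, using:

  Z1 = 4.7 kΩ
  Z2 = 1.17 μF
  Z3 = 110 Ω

Step 1 — Angular frequency: ω = 2π·f = 2π·844 = 5303 rad/s.
Step 2 — Component impedances:
  Z1: Z = R = 4700 Ω
  Z2: Z = 1/(jωC) = -j/(ω·C) = 0 - j161.2 Ω
  Z3: Z = R = 110 Ω
Step 3 — With the output port shorted to ground, the output series arm Z2 runs from the junction to ground; the shunt arm Z3 also runs from the junction to ground. They appear in parallel: Z3 || Z2 = 75.04 - j51.22 Ω.
Step 4 — Series with input arm Z1: Z_in = Z1 + (Z3 || Z2) = 4775 - j51.22 Ω = 4775∠-0.6° Ω.
Step 5 — Power factor: PF = cos(φ) = Re(Z)/|Z| = 4775/4775.3 = 0.9999.
Step 6 — Type: Im(Z) = -51.22 ⇒ leading (phase φ = -0.6°).

PF = 0.9999 (leading, φ = -0.6°)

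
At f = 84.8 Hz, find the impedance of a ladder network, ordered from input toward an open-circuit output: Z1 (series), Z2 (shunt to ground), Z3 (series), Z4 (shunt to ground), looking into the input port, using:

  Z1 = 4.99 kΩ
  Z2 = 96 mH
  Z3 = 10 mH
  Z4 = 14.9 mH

Step 1 — Angular frequency: ω = 2π·f = 2π·84.8 = 532.8 rad/s.
Step 2 — Component impedances:
  Z1: Z = R = 4990 Ω
  Z2: Z = jωL = j·532.8·0.096 = 0 + j51.15 Ω
  Z3: Z = jωL = j·532.8·0.01 = 0 + j5.328 Ω
  Z4: Z = jωL = j·532.8·0.0149 = 0 + j7.939 Ω
Step 3 — Ladder network (open output): work backward from the far end, alternating series and parallel combinations. Z_in = 4990 + j10.53 Ω = 4990∠0.1° Ω.

Z = 4990 + j10.53 Ω = 4990∠0.1° Ω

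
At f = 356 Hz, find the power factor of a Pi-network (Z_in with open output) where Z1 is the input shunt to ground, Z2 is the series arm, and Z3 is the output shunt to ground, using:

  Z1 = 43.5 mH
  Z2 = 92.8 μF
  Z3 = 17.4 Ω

Step 1 — Angular frequency: ω = 2π·f = 2π·356 = 2237 rad/s.
Step 2 — Component impedances:
  Z1: Z = jωL = j·2237·0.0435 = 0 + j97.3 Ω
  Z2: Z = 1/(jωC) = -j/(ω·C) = 0 - j4.818 Ω
  Z3: Z = R = 17.4 Ω
Step 3 — With open output, the series arm Z2 and the output shunt Z3 appear in series to ground: Z2 + Z3 = 17.4 - j4.818 Ω.
Step 4 — Parallel with input shunt Z1: Z_in = Z1 || (Z2 + Z3) = 18.6 - j1.569 Ω = 18.67∠-4.8° Ω.
Step 5 — Power factor: PF = cos(φ) = Re(Z)/|Z| = 18.602/18.668 = 0.9965.
Step 6 — Type: Im(Z) = -1.569 ⇒ leading (phase φ = -4.8°).

PF = 0.9965 (leading, φ = -4.8°)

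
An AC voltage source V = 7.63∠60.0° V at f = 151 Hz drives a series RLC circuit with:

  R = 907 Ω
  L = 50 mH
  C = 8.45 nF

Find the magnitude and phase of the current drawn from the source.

Step 1 — Angular frequency: ω = 2π·f = 2π·151 = 948.8 rad/s.
Step 2 — Component impedances:
  R: Z = R = 907 Ω
  L: Z = jωL = j·948.8·0.05 = 0 + j47.44 Ω
  C: Z = 1/(jωC) = -j/(ω·C) = 0 - j1.247e+05 Ω
Step 3 — Series combination: Z_total = R + L + C = 907 - j1.247e+05 Ω = 1.247e+05∠-89.6° Ω.
Step 4 — Source phasor: V = 7.63∠60.0° V = 3.815 + j6.608 V.
Step 5 — Ohm's law: I = V / Z_total = (3.815 + j6.608) / (907 - j1.247e+05) = -5.277e-05 + j3.098e-05 A.
Step 6 — Convert to polar: |I| = 6.119e-05 A, ∠I = 149.6°.

I = 6.119e-05∠149.6° A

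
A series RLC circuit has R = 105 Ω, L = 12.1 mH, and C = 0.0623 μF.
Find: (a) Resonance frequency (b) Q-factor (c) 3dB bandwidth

Step 1 — Resonance condition Im(Z)=0 gives ω₀ = 1/√(LC).
Step 2 — ω₀ = 1/√(0.0121·6.23e-08) = 3.642e+04 rad/s.
Step 3 — f₀ = ω₀/(2π) = 5797 Hz.
Step 4 — Series Q: Q = ω₀L/R = 3.642e+04·0.0121/105 = 4.197.
Step 5 — 3dB bandwidth: Δω = ω₀/Q = 8678 rad/s; BW = Δω/(2π) = 1381 Hz.

(a) f₀ = 5797 Hz  (b) Q = 4.197  (c) BW = 1381 Hz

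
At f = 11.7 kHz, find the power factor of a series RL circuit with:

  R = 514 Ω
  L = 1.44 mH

Step 1 — Angular frequency: ω = 2π·f = 2π·1.17e+04 = 7.351e+04 rad/s.
Step 2 — Component impedances:
  R: Z = R = 514 Ω
  L: Z = jωL = j·7.351e+04·0.00144 = 0 + j105.9 Ω
Step 3 — Series combination: Z_total = R + L = 514 + j105.9 Ω = 524.8∠11.6° Ω.
Step 4 — Power factor: PF = cos(φ) = Re(Z)/|Z| = 514/524.8 = 0.9794.
Step 5 — Type: Im(Z) = 105.9 ⇒ lagging (phase φ = 11.6°).

PF = 0.9794 (lagging, φ = 11.6°)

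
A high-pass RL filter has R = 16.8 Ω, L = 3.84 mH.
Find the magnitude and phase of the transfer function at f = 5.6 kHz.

Step 1 — Angular frequency: ω = 2π·5600 = 3.519e+04 rad/s.
Step 2 — Transfer function: H(jω) = jωL/(R + jωL).
Step 3 — Numerator jωL = j·135.1; denominator R + jωL = 16.8 + j135.1.
Step 4 — H = 0.9848 + j0.1224.
Step 5 — Magnitude: |H| = 0.9924 (-0.1 dB); phase: φ = 7.1°.

|H| = 0.9924 (-0.1 dB), φ = 7.1°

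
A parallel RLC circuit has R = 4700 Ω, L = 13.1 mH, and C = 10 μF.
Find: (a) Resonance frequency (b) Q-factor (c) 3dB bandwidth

Step 1 — Resonance: ω₀ = 1/√(LC) = 1/√(0.0131·1e-05) = 2763 rad/s.
Step 2 — f₀ = ω₀/(2π) = 439.7 Hz.
Step 3 — Parallel Q: Q = R/(ω₀L) = 4700/(2763·0.0131) = 129.9.
Step 4 — Bandwidth: Δω = ω₀/Q = 21.28 rad/s; BW = Δω/(2π) = 3.386 Hz.

(a) f₀ = 439.7 Hz  (b) Q = 129.9  (c) BW = 3.386 Hz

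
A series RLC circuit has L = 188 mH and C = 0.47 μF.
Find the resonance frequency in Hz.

Step 1 — Resonance condition Im(Z)=0 gives ω₀ = 1/√(LC).
Step 2 — ω₀ = 1/√(0.188·4.7e-07) = 3364 rad/s.
Step 3 — f₀ = ω₀/(2π) = 535.4 Hz.

f₀ = 535.4 Hz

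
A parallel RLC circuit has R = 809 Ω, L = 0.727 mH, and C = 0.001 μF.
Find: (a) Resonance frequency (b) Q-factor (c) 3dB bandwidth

Step 1 — Resonance: ω₀ = 1/√(LC) = 1/√(0.000727·1e-09) = 1.173e+06 rad/s.
Step 2 — f₀ = ω₀/(2π) = 1.867e+05 Hz.
Step 3 — Parallel Q: Q = R/(ω₀L) = 809/(1.173e+06·0.000727) = 0.9488.
Step 4 — Bandwidth: Δω = ω₀/Q = 1.236e+06 rad/s; BW = Δω/(2π) = 1.967e+05 Hz.

(a) f₀ = 1.867e+05 Hz  (b) Q = 0.9488  (c) BW = 1.967e+05 Hz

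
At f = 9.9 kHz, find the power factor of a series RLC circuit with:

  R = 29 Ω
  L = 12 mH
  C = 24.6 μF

Step 1 — Angular frequency: ω = 2π·f = 2π·9900 = 6.22e+04 rad/s.
Step 2 — Component impedances:
  R: Z = R = 29 Ω
  L: Z = jωL = j·6.22e+04·0.012 = 0 + j746.4 Ω
  C: Z = 1/(jωC) = -j/(ω·C) = 0 - j0.6535 Ω
Step 3 — Series combination: Z_total = R + L + C = 29 + j745.8 Ω = 746.4∠87.8° Ω.
Step 4 — Power factor: PF = cos(φ) = Re(Z)/|Z| = 29/746.35 = 0.03886.
Step 5 — Type: Im(Z) = 745.8 ⇒ lagging (phase φ = 87.8°).

PF = 0.03886 (lagging, φ = 87.8°)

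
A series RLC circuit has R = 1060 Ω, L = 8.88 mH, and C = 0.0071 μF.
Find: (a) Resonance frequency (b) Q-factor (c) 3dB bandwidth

Step 1 — Resonance: ω₀ = 1/√(LC) = 1/√(0.00888·7.1e-09) = 1.259e+05 rad/s.
Step 2 — f₀ = ω₀/(2π) = 2.004e+04 Hz.
Step 3 — Series Q: Q = ω₀L/R = 1.259e+05·0.00888/1060 = 1.055.
Step 4 — Bandwidth: Δω = ω₀/Q = 1.194e+05 rad/s; BW = Δω/(2π) = 1.9e+04 Hz.

(a) f₀ = 2.004e+04 Hz  (b) Q = 1.055  (c) BW = 1.9e+04 Hz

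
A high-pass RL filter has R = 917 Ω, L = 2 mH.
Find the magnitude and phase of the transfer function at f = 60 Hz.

Step 1 — Angular frequency: ω = 2π·60 = 377 rad/s.
Step 2 — Transfer function: H(jω) = jωL/(R + jωL).
Step 3 — Numerator jωL = j·0.754; denominator R + jωL = 917 + j0.754.
Step 4 — H = 6.761e-07 + j0.0008222.
Step 5 — Magnitude: |H| = 0.0008222 (-61.7 dB); phase: φ = 90.0°.

|H| = 0.0008222 (-61.7 dB), φ = 90.0°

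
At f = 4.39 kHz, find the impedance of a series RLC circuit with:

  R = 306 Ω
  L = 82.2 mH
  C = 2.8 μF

Step 1 — Angular frequency: ω = 2π·f = 2π·4390 = 2.758e+04 rad/s.
Step 2 — Component impedances:
  R: Z = R = 306 Ω
  L: Z = jωL = j·2.758e+04·0.0822 = 0 + j2267 Ω
  C: Z = 1/(jωC) = -j/(ω·C) = 0 - j12.95 Ω
Step 3 — Series combination: Z_total = R + L + C = 306 + j2254 Ω = 2275∠82.3° Ω.

Z = 306 + j2254 Ω = 2275∠82.3° Ω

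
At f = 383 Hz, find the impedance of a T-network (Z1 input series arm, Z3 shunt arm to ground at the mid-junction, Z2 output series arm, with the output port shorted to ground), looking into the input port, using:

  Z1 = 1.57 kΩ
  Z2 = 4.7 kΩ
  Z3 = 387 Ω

Step 1 — Angular frequency: ω = 2π·f = 2π·383 = 2406 rad/s.
Step 2 — Component impedances:
  Z1: Z = R = 1570 Ω
  Z2: Z = R = 4700 Ω
  Z3: Z = R = 387 Ω
Step 3 — With the output port shorted to ground, the output series arm Z2 runs from the junction to ground; the shunt arm Z3 also runs from the junction to ground. They appear in parallel: Z3 || Z2 = 357.6 Ω.
Step 4 — Series with input arm Z1: Z_in = Z1 + (Z3 || Z2) = 1928 Ω = 1928∠0.0° Ω.

Z = 1928 Ω = 1928∠0.0° Ω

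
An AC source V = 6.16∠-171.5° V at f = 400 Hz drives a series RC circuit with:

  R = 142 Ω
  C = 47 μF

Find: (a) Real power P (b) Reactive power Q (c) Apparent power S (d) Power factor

Step 1 — Angular frequency: ω = 2π·f = 2π·400 = 2513 rad/s.
Step 2 — Component impedances:
  R: Z = R = 142 Ω
  C: Z = 1/(jωC) = -j/(ω·C) = 0 - j8.466 Ω
Step 3 — Series combination: Z_total = R + C = 142 - j8.466 Ω = 142.3∠-3.4° Ω.
Step 4 — Source phasor: V = 6.16∠-171.5° V = -6.092 - j0.9105 V.
Step 5 — Current: I = V / Z = -0.04237 - j0.008938 A = 0.0433∠-168.1° A.
Step 6 — Complex power: S = V·I* = 0.2663 - j0.01587 VA.
Step 7 — Real power: P = Re(S) = 0.2663 W.
Step 8 — Reactive power: Q = Im(S) = -0.01587 VAR.
Step 9 — Apparent power: |S| = 0.2667 VA.
Step 10 — Power factor: PF = P/|S| = 0.9982 (leading).

(a) P = 0.2663 W  (b) Q = -0.01587 VAR  (c) S = 0.2667 VA  (d) PF = 0.9982 (leading)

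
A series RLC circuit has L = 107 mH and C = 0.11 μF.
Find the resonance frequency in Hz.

Step 1 — Resonance condition Im(Z)=0 gives ω₀ = 1/√(LC).
Step 2 — ω₀ = 1/√(0.107·1.1e-07) = 9217 rad/s.
Step 3 — f₀ = ω₀/(2π) = 1467 Hz.

f₀ = 1467 Hz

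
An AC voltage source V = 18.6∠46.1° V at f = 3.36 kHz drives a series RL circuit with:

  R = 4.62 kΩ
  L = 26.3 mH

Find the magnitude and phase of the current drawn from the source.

Step 1 — Angular frequency: ω = 2π·f = 2π·3360 = 2.111e+04 rad/s.
Step 2 — Component impedances:
  R: Z = R = 4620 Ω
  L: Z = jωL = j·2.111e+04·0.0263 = 0 + j555.2 Ω
Step 3 — Series combination: Z_total = R + L = 4620 + j555.2 Ω = 4653∠6.9° Ω.
Step 4 — Source phasor: V = 18.6∠46.1° V = 12.9 + j13.4 V.
Step 5 — Ohm's law: I = V / Z_total = (12.9 + j13.4) / (4620 + j555.2) = 0.003096 + j0.002529 A.
Step 6 — Convert to polar: |I| = 0.003997 A, ∠I = 39.2°.

I = 0.003997∠39.2° A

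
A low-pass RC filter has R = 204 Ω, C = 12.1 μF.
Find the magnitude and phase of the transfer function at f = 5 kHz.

Step 1 — Angular frequency: ω = 2π·5000 = 3.142e+04 rad/s.
Step 2 — Transfer function: H(jω) = 1/(1 + jωRC).
Step 3 — Denominator: 1 + jωRC = 1 + j·3.142e+04·204·1.21e-05 = 1 + j77.55.
Step 4 — H = 0.0001663 - j0.01289.
Step 5 — Magnitude: |H| = 0.01289 (-37.8 dB); phase: φ = -89.3°.

|H| = 0.01289 (-37.8 dB), φ = -89.3°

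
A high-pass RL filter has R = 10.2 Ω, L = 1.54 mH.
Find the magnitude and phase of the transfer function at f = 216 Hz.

Step 1 — Angular frequency: ω = 2π·216 = 1357 rad/s.
Step 2 — Transfer function: H(jω) = jωL/(R + jωL).
Step 3 — Numerator jωL = j·2.09; denominator R + jωL = 10.2 + j2.09.
Step 4 — H = 0.04029 + j0.1966.
Step 5 — Magnitude: |H| = 0.2007 (-13.9 dB); phase: φ = 78.4°.

|H| = 0.2007 (-13.9 dB), φ = 78.4°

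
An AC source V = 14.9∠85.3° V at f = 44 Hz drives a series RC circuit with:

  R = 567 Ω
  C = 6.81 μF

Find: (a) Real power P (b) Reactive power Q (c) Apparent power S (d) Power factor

Step 1 — Angular frequency: ω = 2π·f = 2π·44 = 276.5 rad/s.
Step 2 — Component impedances:
  R: Z = R = 567 Ω
  C: Z = 1/(jωC) = -j/(ω·C) = 0 - j531.2 Ω
Step 3 — Series combination: Z_total = R + C = 567 - j531.2 Ω = 776.9∠-43.1° Ω.
Step 4 — Source phasor: V = 14.9∠85.3° V = 1.221 + j14.85 V.
Step 5 — Current: I = V / Z = -0.01192 + j0.01502 A = 0.01918∠128.4° A.
Step 6 — Complex power: S = V·I* = 0.2085 - j0.1954 VA.
Step 7 — Real power: P = Re(S) = 0.2085 W.
Step 8 — Reactive power: Q = Im(S) = -0.1954 VAR.
Step 9 — Apparent power: |S| = 0.2858 VA.
Step 10 — Power factor: PF = P/|S| = 0.7298 (leading).

(a) P = 0.2085 W  (b) Q = -0.1954 VAR  (c) S = 0.2858 VA  (d) PF = 0.7298 (leading)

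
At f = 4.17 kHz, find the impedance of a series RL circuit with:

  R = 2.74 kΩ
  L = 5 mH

Step 1 — Angular frequency: ω = 2π·f = 2π·4170 = 2.62e+04 rad/s.
Step 2 — Component impedances:
  R: Z = R = 2740 Ω
  L: Z = jωL = j·2.62e+04·0.005 = 0 + j131 Ω
Step 3 — Series combination: Z_total = R + L = 2740 + j131 Ω = 2743∠2.7° Ω.

Z = 2740 + j131 Ω = 2743∠2.7° Ω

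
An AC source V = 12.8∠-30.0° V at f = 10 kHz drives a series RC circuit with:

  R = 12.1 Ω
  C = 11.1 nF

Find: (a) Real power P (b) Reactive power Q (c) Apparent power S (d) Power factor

Step 1 — Angular frequency: ω = 2π·f = 2π·1e+04 = 6.283e+04 rad/s.
Step 2 — Component impedances:
  R: Z = R = 12.1 Ω
  C: Z = 1/(jωC) = -j/(ω·C) = 0 - j1434 Ω
Step 3 — Series combination: Z_total = R + C = 12.1 - j1434 Ω = 1434∠-89.5° Ω.
Step 4 — Source phasor: V = 12.8∠-30.0° V = 11.09 - j6.4 V.
Step 5 — Current: I = V / Z = 0.004528 + j0.007693 A = 0.008927∠59.5° A.
Step 6 — Complex power: S = V·I* = 0.0009642 - j0.1143 VA.
Step 7 — Real power: P = Re(S) = 0.0009642 W.
Step 8 — Reactive power: Q = Im(S) = -0.1143 VAR.
Step 9 — Apparent power: |S| = 0.1143 VA.
Step 10 — Power factor: PF = P/|S| = 0.008439 (leading).

(a) P = 0.0009642 W  (b) Q = -0.1143 VAR  (c) S = 0.1143 VA  (d) PF = 0.008439 (leading)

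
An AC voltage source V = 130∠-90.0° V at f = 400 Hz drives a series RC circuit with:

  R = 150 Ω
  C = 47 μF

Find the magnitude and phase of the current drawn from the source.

Step 1 — Angular frequency: ω = 2π·f = 2π·400 = 2513 rad/s.
Step 2 — Component impedances:
  R: Z = R = 150 Ω
  C: Z = 1/(jωC) = -j/(ω·C) = 0 - j8.466 Ω
Step 3 — Series combination: Z_total = R + C = 150 - j8.466 Ω = 150.2∠-3.2° Ω.
Step 4 — Source phasor: V = 130∠-90.0° V = 0 - j130 V.
Step 5 — Ohm's law: I = V / Z_total = (0 - j130) / (150 - j8.466) = 0.04876 - j0.8639 A.
Step 6 — Convert to polar: |I| = 0.8653 A, ∠I = -86.8°.

I = 0.8653∠-86.8° A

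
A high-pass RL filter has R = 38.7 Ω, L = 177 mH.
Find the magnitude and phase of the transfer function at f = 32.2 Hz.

Step 1 — Angular frequency: ω = 2π·32.2 = 202.3 rad/s.
Step 2 — Transfer function: H(jω) = jωL/(R + jωL).
Step 3 — Numerator jωL = j·35.81; denominator R + jωL = 38.7 + j35.81.
Step 4 — H = 0.4613 + j0.4985.
Step 5 — Magnitude: |H| = 0.6792 (-3.4 dB); phase: φ = 47.2°.

|H| = 0.6792 (-3.4 dB), φ = 47.2°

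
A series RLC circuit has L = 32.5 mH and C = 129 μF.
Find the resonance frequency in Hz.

Step 1 — Resonance condition Im(Z)=0 gives ω₀ = 1/√(LC).
Step 2 — ω₀ = 1/√(0.0325·0.000129) = 488.4 rad/s.
Step 3 — f₀ = ω₀/(2π) = 77.73 Hz.

f₀ = 77.73 Hz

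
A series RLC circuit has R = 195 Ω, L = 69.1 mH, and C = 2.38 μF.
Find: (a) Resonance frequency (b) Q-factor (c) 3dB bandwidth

Step 1 — Resonance: ω₀ = 1/√(LC) = 1/√(0.0691·2.38e-06) = 2466 rad/s.
Step 2 — f₀ = ω₀/(2π) = 392.5 Hz.
Step 3 — Series Q: Q = ω₀L/R = 2466·0.0691/195 = 0.8738.
Step 4 — Bandwidth: Δω = ω₀/Q = 2822 rad/s; BW = Δω/(2π) = 449.1 Hz.

(a) f₀ = 392.5 Hz  (b) Q = 0.8738  (c) BW = 449.1 Hz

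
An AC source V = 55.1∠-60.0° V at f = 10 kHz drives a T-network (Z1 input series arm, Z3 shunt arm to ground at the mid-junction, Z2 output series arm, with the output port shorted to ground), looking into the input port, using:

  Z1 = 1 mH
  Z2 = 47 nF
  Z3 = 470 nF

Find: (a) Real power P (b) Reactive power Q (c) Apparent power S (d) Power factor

Step 1 — Angular frequency: ω = 2π·f = 2π·1e+04 = 6.283e+04 rad/s.
Step 2 — Component impedances:
  Z1: Z = jωL = j·6.283e+04·0.001 = 0 + j62.83 Ω
  Z2: Z = 1/(jωC) = -j/(ω·C) = 0 - j338.6 Ω
  Z3: Z = 1/(jωC) = -j/(ω·C) = 0 - j33.86 Ω
Step 3 — With the output port shorted to ground, the output series arm Z2 runs from the junction to ground; the shunt arm Z3 also runs from the junction to ground. They appear in parallel: Z3 || Z2 = 0 - j30.78 Ω.
Step 4 — Series with input arm Z1: Z_in = Z1 + (Z3 || Z2) = 0 + j32.05 Ω = 32.05∠90.0° Ω.
Step 5 — Source phasor: V = 55.1∠-60.0° V = 27.55 - j47.72 V.
Step 6 — Current: I = V / Z = -1.489 - j0.8597 A = 1.719∠-150.0° A.
Step 7 — Complex power: S = V·I* = 0 + j94.73 VA.
Step 8 — Real power: P = Re(S) = 0 W.
Step 9 — Reactive power: Q = Im(S) = 94.73 VAR.
Step 10 — Apparent power: |S| = 94.73 VA.
Step 11 — Power factor: PF = P/|S| = 0 (lagging).

(a) P = 0 W  (b) Q = 94.73 VAR  (c) S = 94.73 VA  (d) PF = 0 (lagging)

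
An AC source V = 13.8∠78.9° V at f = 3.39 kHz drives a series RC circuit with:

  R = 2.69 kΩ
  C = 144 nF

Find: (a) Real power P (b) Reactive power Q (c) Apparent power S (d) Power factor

Step 1 — Angular frequency: ω = 2π·f = 2π·3390 = 2.13e+04 rad/s.
Step 2 — Component impedances:
  R: Z = R = 2690 Ω
  C: Z = 1/(jωC) = -j/(ω·C) = 0 - j326 Ω
Step 3 — Series combination: Z_total = R + C = 2690 - j326 Ω = 2710∠-6.9° Ω.
Step 4 — Source phasor: V = 13.8∠78.9° V = 2.657 + j13.54 V.
Step 5 — Current: I = V / Z = 0.0003721 + j0.005079 A = 0.005093∠85.8° A.
Step 6 — Complex power: S = V·I* = 0.06977 - j0.008456 VA.
Step 7 — Real power: P = Re(S) = 0.06977 W.
Step 8 — Reactive power: Q = Im(S) = -0.008456 VAR.
Step 9 — Apparent power: |S| = 0.07028 VA.
Step 10 — Power factor: PF = P/|S| = 0.9927 (leading).

(a) P = 0.06977 W  (b) Q = -0.008456 VAR  (c) S = 0.07028 VA  (d) PF = 0.9927 (leading)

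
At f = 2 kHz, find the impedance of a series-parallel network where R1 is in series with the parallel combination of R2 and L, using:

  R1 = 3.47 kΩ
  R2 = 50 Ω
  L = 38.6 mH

Step 1 — Angular frequency: ω = 2π·f = 2π·2000 = 1.257e+04 rad/s.
Step 2 — Component impedances:
  R1: Z = R = 3470 Ω
  R2: Z = R = 50 Ω
  L: Z = jωL = j·1.257e+04·0.0386 = 0 + j485.1 Ω
Step 3 — Parallel branch: R2 || L = 1/(1/R2 + 1/L) = 49.47 + j5.1 Ω.
Step 4 — Series with R1: Z_total = R1 + (R2 || L) = 3519 + j5.1 Ω = 3519∠0.1° Ω.

Z = 3519 + j5.1 Ω = 3519∠0.1° Ω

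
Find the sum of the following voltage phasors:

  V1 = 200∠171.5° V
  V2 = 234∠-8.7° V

Step 1 — Convert each phasor to rectangular form:
  V1 = 200·(cos(171.5°) + j·sin(171.5°)) = -197.8 + j29.56 V
  V2 = 234·(cos(-8.7°) + j·sin(-8.7°)) = 231.3 - j35.4 V
Step 2 — Sum components: V_total = 33.5 - j5.833 V.
Step 3 — Convert to polar: |V_total| = 34.01 V, ∠V_total = -9.9°.

V_total = 34.01∠-9.9° V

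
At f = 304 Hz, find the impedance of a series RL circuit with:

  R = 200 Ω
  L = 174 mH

Step 1 — Angular frequency: ω = 2π·f = 2π·304 = 1910 rad/s.
Step 2 — Component impedances:
  R: Z = R = 200 Ω
  L: Z = jωL = j·1910·0.174 = 0 + j332.4 Ω
Step 3 — Series combination: Z_total = R + L = 200 + j332.4 Ω = 387.9∠59.0° Ω.

Z = 200 + j332.4 Ω = 387.9∠59.0° Ω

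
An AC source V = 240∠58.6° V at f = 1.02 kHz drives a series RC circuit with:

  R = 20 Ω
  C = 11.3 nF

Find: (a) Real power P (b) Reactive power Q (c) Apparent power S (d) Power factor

Step 1 — Angular frequency: ω = 2π·f = 2π·1020 = 6409 rad/s.
Step 2 — Component impedances:
  R: Z = R = 20 Ω
  C: Z = 1/(jωC) = -j/(ω·C) = 0 - j1.381e+04 Ω
Step 3 — Series combination: Z_total = R + C = 20 - j1.381e+04 Ω = 1.381e+04∠-89.9° Ω.
Step 4 — Source phasor: V = 240∠58.6° V = 125 + j204.9 V.
Step 5 — Current: I = V / Z = -0.01482 + j0.009077 A = 0.01738∠148.5° A.
Step 6 — Complex power: S = V·I* = 0.006042 - j4.171 VA.
Step 7 — Real power: P = Re(S) = 0.006042 W.
Step 8 — Reactive power: Q = Im(S) = -4.171 VAR.
Step 9 — Apparent power: |S| = 4.171 VA.
Step 10 — Power factor: PF = P/|S| = 0.001448 (leading).

(a) P = 0.006042 W  (b) Q = -4.171 VAR  (c) S = 4.171 VA  (d) PF = 0.001448 (leading)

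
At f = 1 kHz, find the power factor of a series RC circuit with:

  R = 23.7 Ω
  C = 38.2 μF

Step 1 — Angular frequency: ω = 2π·f = 2π·1000 = 6283 rad/s.
Step 2 — Component impedances:
  R: Z = R = 23.7 Ω
  C: Z = 1/(jωC) = -j/(ω·C) = 0 - j4.166 Ω
Step 3 — Series combination: Z_total = R + C = 23.7 - j4.166 Ω = 24.06∠-10.0° Ω.
Step 4 — Power factor: PF = cos(φ) = Re(Z)/|Z| = 23.7/24.063 = 0.9849.
Step 5 — Type: Im(Z) = -4.166 ⇒ leading (phase φ = -10.0°).

PF = 0.9849 (leading, φ = -10.0°)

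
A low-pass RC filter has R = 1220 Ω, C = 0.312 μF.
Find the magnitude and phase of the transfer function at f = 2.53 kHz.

Step 1 — Angular frequency: ω = 2π·2530 = 1.59e+04 rad/s.
Step 2 — Transfer function: H(jω) = 1/(1 + jωRC).
Step 3 — Denominator: 1 + jωRC = 1 + j·1.59e+04·1220·3.12e-07 = 1 + j6.051.
Step 4 — H = 0.02659 - j0.1609.
Step 5 — Magnitude: |H| = 0.1631 (-15.8 dB); phase: φ = -80.6°.

|H| = 0.1631 (-15.8 dB), φ = -80.6°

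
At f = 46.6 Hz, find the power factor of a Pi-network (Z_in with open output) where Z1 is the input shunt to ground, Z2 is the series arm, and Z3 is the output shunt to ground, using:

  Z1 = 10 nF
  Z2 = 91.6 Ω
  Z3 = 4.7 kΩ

Step 1 — Angular frequency: ω = 2π·f = 2π·46.6 = 292.8 rad/s.
Step 2 — Component impedances:
  Z1: Z = 1/(jωC) = -j/(ω·C) = 0 - j3.415e+05 Ω
  Z2: Z = R = 91.6 Ω
  Z3: Z = R = 4700 Ω
Step 3 — With open output, the series arm Z2 and the output shunt Z3 appear in series to ground: Z2 + Z3 = 4792 Ω.
Step 4 — Parallel with input shunt Z1: Z_in = Z1 || (Z2 + Z3) = 4791 - j67.21 Ω = 4791∠-0.8° Ω.
Step 5 — Power factor: PF = cos(φ) = Re(Z)/|Z| = 4790.7/4791.1 = 0.9999.
Step 6 — Type: Im(Z) = -67.21 ⇒ leading (phase φ = -0.8°).

PF = 0.9999 (leading, φ = -0.8°)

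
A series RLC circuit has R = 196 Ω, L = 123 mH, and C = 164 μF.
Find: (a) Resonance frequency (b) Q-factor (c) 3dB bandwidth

Step 1 — Resonance condition Im(Z)=0 gives ω₀ = 1/√(LC).
Step 2 — ω₀ = 1/√(0.123·0.000164) = 222.7 rad/s.
Step 3 — f₀ = ω₀/(2π) = 35.44 Hz.
Step 4 — Series Q: Q = ω₀L/R = 222.7·0.123/196 = 0.1397.
Step 5 — 3dB bandwidth: Δω = ω₀/Q = 1593 rad/s; BW = Δω/(2π) = 253.6 Hz.

(a) f₀ = 35.44 Hz  (b) Q = 0.1397  (c) BW = 253.6 Hz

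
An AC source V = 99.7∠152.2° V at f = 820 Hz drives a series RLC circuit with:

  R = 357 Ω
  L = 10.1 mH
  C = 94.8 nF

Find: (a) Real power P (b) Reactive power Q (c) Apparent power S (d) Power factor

Step 1 — Angular frequency: ω = 2π·f = 2π·820 = 5152 rad/s.
Step 2 — Component impedances:
  R: Z = R = 357 Ω
  L: Z = jωL = j·5152·0.0101 = 0 + j52.04 Ω
  C: Z = 1/(jωC) = -j/(ω·C) = 0 - j2047 Ω
Step 3 — Series combination: Z_total = R + L + C = 357 - j1995 Ω = 2027∠-79.9° Ω.
Step 4 — Source phasor: V = 99.7∠152.2° V = -88.19 + j46.5 V.
Step 5 — Current: I = V / Z = -0.03024 - j0.03879 A = 0.04919∠-127.9° A.
Step 6 — Complex power: S = V·I* = 0.8637 - j4.827 VA.
Step 7 — Real power: P = Re(S) = 0.8637 W.
Step 8 — Reactive power: Q = Im(S) = -4.827 VAR.
Step 9 — Apparent power: |S| = 4.904 VA.
Step 10 — Power factor: PF = P/|S| = 0.1761 (leading).

(a) P = 0.8637 W  (b) Q = -4.827 VAR  (c) S = 4.904 VA  (d) PF = 0.1761 (leading)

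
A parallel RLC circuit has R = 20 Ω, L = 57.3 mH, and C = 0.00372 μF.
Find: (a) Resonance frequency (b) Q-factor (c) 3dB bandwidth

Step 1 — Resonance: ω₀ = 1/√(LC) = 1/√(0.0573·3.72e-09) = 6.849e+04 rad/s.
Step 2 — f₀ = ω₀/(2π) = 1.09e+04 Hz.
Step 3 — Parallel Q: Q = R/(ω₀L) = 20/(6.849e+04·0.0573) = 0.005096.
Step 4 — Bandwidth: Δω = ω₀/Q = 1.344e+07 rad/s; BW = Δω/(2π) = 2.139e+06 Hz.

(a) f₀ = 1.09e+04 Hz  (b) Q = 0.005096  (c) BW = 2.139e+06 Hz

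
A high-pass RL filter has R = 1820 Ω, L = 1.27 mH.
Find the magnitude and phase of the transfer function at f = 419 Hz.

Step 1 — Angular frequency: ω = 2π·419 = 2633 rad/s.
Step 2 — Transfer function: H(jω) = jωL/(R + jωL).
Step 3 — Numerator jωL = j·3.343; denominator R + jωL = 1820 + j3.343.
Step 4 — H = 3.375e-06 + j0.001837.
Step 5 — Magnitude: |H| = 0.001837 (-54.7 dB); phase: φ = 89.9°.

|H| = 0.001837 (-54.7 dB), φ = 89.9°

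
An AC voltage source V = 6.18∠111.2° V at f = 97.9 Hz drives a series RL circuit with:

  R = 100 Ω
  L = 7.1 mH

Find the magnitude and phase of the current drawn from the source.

Step 1 — Angular frequency: ω = 2π·f = 2π·97.9 = 615.1 rad/s.
Step 2 — Component impedances:
  R: Z = R = 100 Ω
  L: Z = jωL = j·615.1·0.0071 = 0 + j4.367 Ω
Step 3 — Series combination: Z_total = R + L = 100 + j4.367 Ω = 100.1∠2.5° Ω.
Step 4 — Source phasor: V = 6.18∠111.2° V = -2.235 + j5.762 V.
Step 5 — Ohm's law: I = V / Z_total = (-2.235 + j5.762) / (100 + j4.367) = -0.01979 + j0.05848 A.
Step 6 — Convert to polar: |I| = 0.06174 A, ∠I = 108.7°.

I = 0.06174∠108.7° A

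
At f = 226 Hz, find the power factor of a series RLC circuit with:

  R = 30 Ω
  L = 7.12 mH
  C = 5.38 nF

Step 1 — Angular frequency: ω = 2π·f = 2π·226 = 1420 rad/s.
Step 2 — Component impedances:
  R: Z = R = 30 Ω
  L: Z = jωL = j·1420·0.00712 = 0 + j10.11 Ω
  C: Z = 1/(jωC) = -j/(ω·C) = 0 - j1.309e+05 Ω
Step 3 — Series combination: Z_total = R + L + C = 30 - j1.309e+05 Ω = 1.309e+05∠-90.0° Ω.
Step 4 — Power factor: PF = cos(φ) = Re(Z)/|Z| = 30/1.309e+05 = 0.0002292.
Step 5 — Type: Im(Z) = -1.309e+05 ⇒ leading (phase φ = -90.0°).

PF = 0.0002292 (leading, φ = -90.0°)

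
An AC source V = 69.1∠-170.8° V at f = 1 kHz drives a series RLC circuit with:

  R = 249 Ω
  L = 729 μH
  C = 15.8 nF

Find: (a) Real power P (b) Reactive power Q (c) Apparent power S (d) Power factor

Step 1 — Angular frequency: ω = 2π·f = 2π·1000 = 6283 rad/s.
Step 2 — Component impedances:
  R: Z = R = 249 Ω
  L: Z = jωL = j·6283·0.000729 = 0 + j4.58 Ω
  C: Z = 1/(jωC) = -j/(ω·C) = 0 - j1.007e+04 Ω
Step 3 — Series combination: Z_total = R + L + C = 249 - j1.007e+04 Ω = 1.007e+04∠-88.6° Ω.
Step 4 — Source phasor: V = 69.1∠-170.8° V = -68.21 - j11.05 V.
Step 5 — Current: I = V / Z = 0.0009292 - j0.006798 A = 0.006861∠-82.2° A.
Step 6 — Complex power: S = V·I* = 0.01172 - j0.4739 VA.
Step 7 — Real power: P = Re(S) = 0.01172 W.
Step 8 — Reactive power: Q = Im(S) = -0.4739 VAR.
Step 9 — Apparent power: |S| = 0.4741 VA.
Step 10 — Power factor: PF = P/|S| = 0.02472 (leading).

(a) P = 0.01172 W  (b) Q = -0.4739 VAR  (c) S = 0.4741 VA  (d) PF = 0.02472 (leading)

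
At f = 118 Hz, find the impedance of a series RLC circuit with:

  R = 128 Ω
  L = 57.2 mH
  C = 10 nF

Step 1 — Angular frequency: ω = 2π·f = 2π·118 = 741.4 rad/s.
Step 2 — Component impedances:
  R: Z = R = 128 Ω
  L: Z = jωL = j·741.4·0.0572 = 0 + j42.41 Ω
  C: Z = 1/(jωC) = -j/(ω·C) = 0 - j1.349e+05 Ω
Step 3 — Series combination: Z_total = R + L + C = 128 - j1.348e+05 Ω = 1.348e+05∠-89.9° Ω.

Z = 128 - j1.348e+05 Ω = 1.348e+05∠-89.9° Ω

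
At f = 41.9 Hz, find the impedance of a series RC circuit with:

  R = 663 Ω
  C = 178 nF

Step 1 — Angular frequency: ω = 2π·f = 2π·41.9 = 263.3 rad/s.
Step 2 — Component impedances:
  R: Z = R = 663 Ω
  C: Z = 1/(jωC) = -j/(ω·C) = 0 - j2.134e+04 Ω
Step 3 — Series combination: Z_total = R + C = 663 - j2.134e+04 Ω = 2.135e+04∠-88.2° Ω.

Z = 663 - j2.134e+04 Ω = 2.135e+04∠-88.2° Ω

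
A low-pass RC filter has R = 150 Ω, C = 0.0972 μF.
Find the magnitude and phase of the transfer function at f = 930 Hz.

Step 1 — Angular frequency: ω = 2π·930 = 5843 rad/s.
Step 2 — Transfer function: H(jω) = 1/(1 + jωRC).
Step 3 — Denominator: 1 + jωRC = 1 + j·5843·150·9.72e-08 = 1 + j0.0852.
Step 4 — H = 0.9928 - j0.08458.
Step 5 — Magnitude: |H| = 0.9964 (-0.0 dB); phase: φ = -4.9°.

|H| = 0.9964 (-0.0 dB), φ = -4.9°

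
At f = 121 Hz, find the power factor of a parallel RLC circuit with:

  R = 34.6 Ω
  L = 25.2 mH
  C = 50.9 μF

Step 1 — Angular frequency: ω = 2π·f = 2π·121 = 760.3 rad/s.
Step 2 — Component impedances:
  R: Z = R = 34.6 Ω
  L: Z = jωL = j·760.3·0.0252 = 0 + j19.16 Ω
  C: Z = 1/(jωC) = -j/(ω·C) = 0 - j25.84 Ω
Step 3 — Parallel combination: 1/Z_total = 1/R + 1/L + 1/C; Z_total = 28.4 + j13.27 Ω = 31.35∠25.0° Ω.
Step 4 — Power factor: PF = cos(φ) = Re(Z)/|Z| = 28.4044/31.3495 = 0.9061.
Step 5 — Type: Im(Z) = 13.27 ⇒ lagging (phase φ = 25.0°).

PF = 0.9061 (lagging, φ = 25.0°)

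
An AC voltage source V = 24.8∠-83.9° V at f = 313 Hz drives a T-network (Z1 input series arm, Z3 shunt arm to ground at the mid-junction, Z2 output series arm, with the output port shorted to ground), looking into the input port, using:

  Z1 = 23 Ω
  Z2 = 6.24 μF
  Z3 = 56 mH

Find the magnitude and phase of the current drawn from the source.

Step 1 — Angular frequency: ω = 2π·f = 2π·313 = 1967 rad/s.
Step 2 — Component impedances:
  Z1: Z = R = 23 Ω
  Z2: Z = 1/(jωC) = -j/(ω·C) = 0 - j81.49 Ω
  Z3: Z = jωL = j·1967·0.056 = 0 + j110.1 Ω
Step 3 — With the output port shorted to ground, the output series arm Z2 runs from the junction to ground; the shunt arm Z3 also runs from the junction to ground. They appear in parallel: Z3 || Z2 = 0 - j313.3 Ω.
Step 4 — Series with input arm Z1: Z_in = Z1 + (Z3 || Z2) = 23 - j313.3 Ω = 314.1∠-85.8° Ω.
Step 5 — Source phasor: V = 24.8∠-83.9° V = 2.635 - j24.66 V.
Step 6 — Ohm's law: I = V / Z_total = (2.635 - j24.66) / (23 - j313.3) = 0.0789 + j0.002619 A.
Step 7 — Convert to polar: |I| = 0.07894 A, ∠I = 1.9°.

I = 0.07894∠1.9° A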